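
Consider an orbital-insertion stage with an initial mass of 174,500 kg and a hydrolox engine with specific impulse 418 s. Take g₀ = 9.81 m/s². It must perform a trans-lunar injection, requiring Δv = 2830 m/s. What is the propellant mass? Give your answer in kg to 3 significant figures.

v_e = Isp · g₀ = 418 × 9.81 = 4100.6 m/s.
m₀/m_f = exp(Δv / v_e) = exp(2830 / 4100.6) = exp(0.6901) = 1.9940.
m_f = 174,500 / 1.9940 = 87,512.5 kg, so propellant = m₀ − m_f = 174,500 − 87,512.5 = 86,987.5 kg.

propellant mass ≈ 87000 kg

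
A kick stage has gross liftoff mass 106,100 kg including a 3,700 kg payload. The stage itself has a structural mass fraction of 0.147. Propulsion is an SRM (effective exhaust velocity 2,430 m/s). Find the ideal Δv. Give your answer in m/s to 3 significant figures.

Δv ≈ 4210 m/s

Stage wet mass = m₀ − payload = 106,100 − 3,700 = 102,400 kg.
Stage dry mass = ε × stage wet mass = 0.147 × 102,400 = 15,052.8 kg.
Burnout mass m_f = stage dry + payload = 15,052.8 + 3,700 = 18,752.8 kg.
From the ideal rocket equation, Δv = v_e · ln(106,100/18,752.8) = 2430.0 × ln(5.658) = 2430.0 × 1.7330 ≈ 4211 m/s.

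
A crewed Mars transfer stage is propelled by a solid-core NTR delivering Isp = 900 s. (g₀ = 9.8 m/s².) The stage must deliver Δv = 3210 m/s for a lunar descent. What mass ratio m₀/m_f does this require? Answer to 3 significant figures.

v_e = Isp · g₀ = 900 × 9.8 = 8820.0 m/s.
Using Δv = v_e ln(m₀/m_f): m₀/m_f = exp(Δv / v_e) = exp(3210 / 8820.0) = exp(0.3639) = 1.4390.

mass ratio ≈ 1.44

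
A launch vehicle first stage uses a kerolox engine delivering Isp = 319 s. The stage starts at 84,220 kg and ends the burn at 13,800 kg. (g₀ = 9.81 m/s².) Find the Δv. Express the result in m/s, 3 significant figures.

Δv ≈ 5660 m/s

v_e = Isp · g₀ = 319 × 9.81 = 3129.4 m/s.
By the Tsiolkovsky rocket equation, Δv = v_e · ln(m₀/m_f) = 3129.4 × ln(6.103) = 3129.4 × 1.8088 ≈ 5660.3 m/s.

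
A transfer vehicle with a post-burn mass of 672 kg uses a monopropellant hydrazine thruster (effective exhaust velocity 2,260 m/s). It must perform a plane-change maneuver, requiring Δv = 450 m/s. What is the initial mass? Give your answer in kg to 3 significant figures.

m₀/m_f = exp(Δv / v_e) = exp(450 / 2260.0) = exp(0.1991) = 1.2203.
m₀ = m_f × 1.2203 = 672 × 1.2203 = 820.042 kg.

initial mass ≈ 820 kg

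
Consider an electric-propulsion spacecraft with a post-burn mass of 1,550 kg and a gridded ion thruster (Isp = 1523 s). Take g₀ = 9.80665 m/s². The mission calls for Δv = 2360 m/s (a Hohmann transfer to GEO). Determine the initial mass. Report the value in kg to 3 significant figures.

v_e = Isp · g₀ = 1523 × 9.80665 = 14935.5 m/s.
Using Δv = v_e ln(m₀/m_f): m₀/m_f = exp(Δv / v_e) = exp(2360 / 14935.5) = exp(0.1580) = 1.1712.
m₀ = m_f × 1.1712 = 1,550 × 1.1712 = 1,815.36 kg.

initial mass ≈ 1820 kg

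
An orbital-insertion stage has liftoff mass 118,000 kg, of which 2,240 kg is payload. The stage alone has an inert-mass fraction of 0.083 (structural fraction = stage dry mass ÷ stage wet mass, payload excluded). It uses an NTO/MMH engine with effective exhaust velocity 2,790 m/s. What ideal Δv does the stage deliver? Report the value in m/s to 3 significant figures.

Δv ≈ 6410 m/s

Stage wet mass = m₀ − payload = 118,000 − 2,240 = 115,760 kg.
Stage dry mass = ε × stage wet mass = 0.083 × 115,760 = 9,608.08 kg.
Burnout mass m_f = stage dry + payload = 9,608.08 + 2,240 = 11,848.08 kg.
Using Δv = v_e ln(m₀/m_f): Δv = v_e · ln(118,000/11,848.08) = 2790.0 × ln(9.959) = 2790.0 × 2.2985 ≈ 6413 m/s.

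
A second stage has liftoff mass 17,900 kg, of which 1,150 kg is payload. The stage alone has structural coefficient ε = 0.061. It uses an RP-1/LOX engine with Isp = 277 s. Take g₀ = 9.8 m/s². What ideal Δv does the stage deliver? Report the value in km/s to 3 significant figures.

Stage wet mass = m₀ − payload = 17,900 − 1,150 = 16,750 kg.
Stage dry mass = ε × stage wet mass = 0.061 × 16,750 = 1,021.75 kg.
Burnout mass m_f = stage dry + payload = 1,021.75 + 1,150 = 2,171.75 kg.
v_e = Isp · g₀ = 277 × 9.8 = 2714.6 m/s.
By the Tsiolkovsky rocket equation, Δv = v_e · ln(17,900/2,171.75) = 2714.6 × ln(8.242) = 2714.6 × 2.1093 ≈ 5726 m/s.

Δv ≈ 5.73 km/s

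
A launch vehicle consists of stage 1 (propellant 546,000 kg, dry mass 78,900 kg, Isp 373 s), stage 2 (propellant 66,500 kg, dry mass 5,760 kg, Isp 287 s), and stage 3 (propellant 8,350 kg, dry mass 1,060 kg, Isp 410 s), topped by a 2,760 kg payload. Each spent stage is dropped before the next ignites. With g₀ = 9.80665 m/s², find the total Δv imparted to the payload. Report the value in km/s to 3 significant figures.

Ignition mass of stage 1 = 546,000+78,900 + 66,500+5,760 + 8,350+1,060 + 2,760 = 709,330 kg.
Stage 1: m₀ = 709,330 kg, m_f = 709,330 − 546,000 = 163,330 kg; Δv = 373×9.80665×ln(4.343) = 3657.9×1.4685 ≈ 5372 m/s.
Stage 2: m₀ = 84,430 kg, m_f = 84,430 − 66,500 = 17,930 kg; Δv = 287×9.80665×ln(4.709) = 2814.5×1.5494 ≈ 4361 m/s.
Stage 3: m₀ = 12,170 kg, m_f = 12,170 − 8,350 = 3,820 kg; Δv = 410×9.80665×ln(3.186) = 4020.7×1.1587 ≈ 4659 m/s.
Total Δv = 5372 + 4361 + 4659 = 14392 m/s.

Δv ≈ 14.4 km/s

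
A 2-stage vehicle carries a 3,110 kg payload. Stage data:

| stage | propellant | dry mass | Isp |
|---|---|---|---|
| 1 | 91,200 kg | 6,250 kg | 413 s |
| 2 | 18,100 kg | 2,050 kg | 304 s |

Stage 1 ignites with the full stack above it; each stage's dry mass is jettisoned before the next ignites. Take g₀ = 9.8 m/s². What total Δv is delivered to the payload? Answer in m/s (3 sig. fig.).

Δv ≈ 10200 m/s

Ignition mass of stage 1 = 91,200+6,250 + 18,100+2,050 + 3,110 = 120,710 kg.
Stage 1: m₀ = 120,710 kg, m_f = 120,710 − 91,200 = 29,510 kg; Δv = 413×9.8×ln(4.09) = 4047.4×1.4087 ≈ 5701 m/s.
Stage 2: m₀ = 23,260 kg, m_f = 23,260 − 18,100 = 5,160 kg; Δv = 304×9.8×ln(4.508) = 2979.2×1.5058 ≈ 4486 m/s.
Total Δv = 5701 + 4486 = 10187 m/s.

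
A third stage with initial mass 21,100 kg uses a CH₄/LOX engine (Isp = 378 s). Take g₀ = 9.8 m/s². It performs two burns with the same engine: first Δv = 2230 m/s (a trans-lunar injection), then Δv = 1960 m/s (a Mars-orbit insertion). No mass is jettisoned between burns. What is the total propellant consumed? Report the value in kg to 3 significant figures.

total propellant consumed ≈ 14300 kg

v_e = Isp · g₀ = 378 × 9.8 = 3704.4 m/s.
After the first burn: m = 21100 × exp(−2230/3704.4) = 21100 × 0.54772 = 11,556.9 kg.
After the second burn: m = 11,556.9 × exp(−1960/3704.4) = 11,556.9 × 0.58913 = 6,808.52 kg.
Total propellant = m₀ − m_final = 21100 − 6,808.52 = 14,291.48 kg.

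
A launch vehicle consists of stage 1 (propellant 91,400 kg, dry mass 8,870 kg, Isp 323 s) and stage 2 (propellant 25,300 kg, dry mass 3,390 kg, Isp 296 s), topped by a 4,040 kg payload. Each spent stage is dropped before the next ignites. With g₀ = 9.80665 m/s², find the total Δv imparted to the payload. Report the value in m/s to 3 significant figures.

Δv ≈ 7990 m/s

Ignition mass of stage 1 = 91,400+8,870 + 25,300+3,390 + 4,040 = 133,000 kg.
Stage 1: m₀ = 133,000 kg, m_f = 133,000 − 91,400 = 41,600 kg; Δv = 323×9.80665×ln(3.197) = 3167.5×1.1622 ≈ 3681 m/s.
Stage 2: m₀ = 32,730 kg, m_f = 32,730 − 25,300 = 7,430 kg; Δv = 296×9.80665×ln(4.405) = 2902.8×1.4828 ≈ 4304 m/s.
Total Δv = 3681 + 4304 = 7985 m/s.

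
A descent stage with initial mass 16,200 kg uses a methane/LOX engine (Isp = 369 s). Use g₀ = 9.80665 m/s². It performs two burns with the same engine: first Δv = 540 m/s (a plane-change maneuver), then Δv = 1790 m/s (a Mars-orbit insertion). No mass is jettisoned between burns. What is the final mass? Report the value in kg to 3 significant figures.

v_e = Isp · g₀ = 369 × 9.80665 = 3618.7 m/s.
After the first burn: m = 16200 × exp(−540/3618.7) = 16200 × 0.86137 = 13,954.2 kg.
After the second burn: m = 13,954.2 × exp(−1790/3618.7) = 13,954.2 × 0.60978 = 8,508.99 kg.

final mass ≈ 8510 kg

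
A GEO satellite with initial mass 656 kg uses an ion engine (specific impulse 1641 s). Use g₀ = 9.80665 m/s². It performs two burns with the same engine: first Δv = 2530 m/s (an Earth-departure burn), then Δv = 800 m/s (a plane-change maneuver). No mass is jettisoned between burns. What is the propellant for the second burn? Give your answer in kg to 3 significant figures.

propellant for the second burn ≈ 27.2 kg

v_e = Isp · g₀ = 1641 × 9.80665 = 16092.7 m/s.
After the first burn: m = 656 × exp(−2530/16092.7) = 656 × 0.85452 = 560.565 kg.
After the second burn: m = 560.565 × exp(−800/16092.7) = 560.565 × 0.95150 = 533.378 kg.
Second-burn propellant = 560.565 − 533.378 = 27.187 kg.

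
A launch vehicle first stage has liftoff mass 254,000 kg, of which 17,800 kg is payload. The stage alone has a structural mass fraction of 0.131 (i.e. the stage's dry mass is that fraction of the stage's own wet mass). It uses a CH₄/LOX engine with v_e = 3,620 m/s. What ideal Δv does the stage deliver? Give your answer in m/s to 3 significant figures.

Δv ≈ 5980 m/s

Stage wet mass = m₀ − payload = 254,000 − 17,800 = 236,200 kg.
Stage dry mass = ε × stage wet mass = 0.131 × 236,200 = 30,942.2 kg.
Burnout mass m_f = stage dry + payload = 30,942.2 + 17,800 = 48,742.2 kg.
Using Δv = v_e ln(m₀/m_f): Δv = v_e · ln(254,000/48,742.2) = 3620.0 × ln(5.211) = 3620.0 × 1.6508 ≈ 5976 m/s.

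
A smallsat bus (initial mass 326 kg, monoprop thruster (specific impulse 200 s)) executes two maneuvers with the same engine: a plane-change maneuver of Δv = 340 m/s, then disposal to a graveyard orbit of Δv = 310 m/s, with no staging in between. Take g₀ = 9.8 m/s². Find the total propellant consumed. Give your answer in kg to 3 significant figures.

total propellant consumed ≈ 92.0 kg

v_e = Isp · g₀ = 200 × 9.8 = 1960.0 m/s.
After the first burn: m = 326 × exp(−340/1960.0) = 326 × 0.84074 = 274.081 kg.
After the second burn: m = 274.081 × exp(−310/1960.0) = 274.081 × 0.85371 = 233.986 kg.
Total propellant = m₀ − m_final = 326 − 233.986 = 92.014 kg.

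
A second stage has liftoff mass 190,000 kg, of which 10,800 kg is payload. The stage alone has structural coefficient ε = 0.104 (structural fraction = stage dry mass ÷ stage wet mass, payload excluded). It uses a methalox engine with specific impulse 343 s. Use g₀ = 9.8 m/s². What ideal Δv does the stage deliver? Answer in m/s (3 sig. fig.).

Δv ≈ 6270 m/s

Stage wet mass = m₀ − payload = 190,000 − 10,800 = 179,200 kg.
Stage dry mass = ε × stage wet mass = 0.104 × 179,200 = 18,636.8 kg.
Burnout mass m_f = stage dry + payload = 18,636.8 + 10,800 = 29,436.8 kg.
v_e = Isp · g₀ = 343 × 9.8 = 3361.4 m/s.
Δv = v_e · ln(190,000/29,436.8) = 3361.4 × ln(6.455) = 3361.4 × 1.8648 ≈ 6268 m/s.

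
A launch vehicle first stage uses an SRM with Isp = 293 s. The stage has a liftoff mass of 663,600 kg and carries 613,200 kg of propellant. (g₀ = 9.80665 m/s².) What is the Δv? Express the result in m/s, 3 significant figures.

Δv ≈ 7410 m/s

v_e = Isp · g₀ = 293 × 9.80665 = 2873.3 m/s.
m_f = m₀ − m_prop = 663,600 − 613,200 = 50,400 kg.
Δv = v_e · ln(m₀/m_f) = 2873.3 × ln(13.17) = 2873.3 × 2.5777 ≈ 7406.6 m/s.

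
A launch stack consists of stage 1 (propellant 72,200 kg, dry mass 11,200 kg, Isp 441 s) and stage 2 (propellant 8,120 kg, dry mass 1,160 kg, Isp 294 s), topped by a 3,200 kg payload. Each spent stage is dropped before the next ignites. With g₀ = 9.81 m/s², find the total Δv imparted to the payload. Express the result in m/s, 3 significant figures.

Ignition mass of stage 1 = 72,200+11,200 + 8,120+1,160 + 3,200 = 95,880 kg.
Stage 1: m₀ = 95,880 kg, m_f = 95,880 − 72,200 = 23,680 kg; Δv = 441×9.81×ln(4.049) = 4326.2×1.3985 ≈ 6050 m/s.
Stage 2: m₀ = 12,480 kg, m_f = 12,480 − 8,120 = 4,360 kg; Δv = 294×9.81×ln(2.862) = 2884.1×1.0517 ≈ 3033 m/s.
Total Δv = 6050 + 3033 = 9083 m/s.

Δv ≈ 9080 m/s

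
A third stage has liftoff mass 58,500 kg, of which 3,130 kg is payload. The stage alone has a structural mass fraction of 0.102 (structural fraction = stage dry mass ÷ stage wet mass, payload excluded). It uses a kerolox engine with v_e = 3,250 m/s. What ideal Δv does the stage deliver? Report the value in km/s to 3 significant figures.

Stage wet mass = m₀ − payload = 58,500 − 3,130 = 55,370 kg.
Stage dry mass = ε × stage wet mass = 0.102 × 55,370 = 5,647.74 kg.
Burnout mass m_f = stage dry + payload = 5,647.74 + 3,130 = 8,777.74 kg.
Rocket equation: Δv = v_e · ln(58,500/8,777.74) = 3250.0 × ln(6.665) = 3250.0 × 1.8968 ≈ 6165 m/s.

Δv ≈ 6.16 km/s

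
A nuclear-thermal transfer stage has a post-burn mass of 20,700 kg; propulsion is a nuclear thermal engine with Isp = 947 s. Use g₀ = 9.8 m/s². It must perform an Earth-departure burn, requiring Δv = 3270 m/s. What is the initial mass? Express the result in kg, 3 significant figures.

initial mass ≈ 29400 kg

v_e = Isp · g₀ = 947 × 9.8 = 9280.6 m/s.
From the ideal rocket equation, m₀/m_f = exp(Δv / v_e) = exp(3270 / 9280.6) = exp(0.3523) = 1.4224.
m₀ = m_f × 1.4224 = 20,700 × 1.4224 = 29,443.7 kg.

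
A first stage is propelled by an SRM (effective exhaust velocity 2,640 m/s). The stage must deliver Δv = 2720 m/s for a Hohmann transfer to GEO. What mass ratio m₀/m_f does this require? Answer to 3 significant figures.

mass ratio ≈ 2.80

m₀/m_f = exp(Δv / v_e) = exp(2720 / 2640.0) = exp(1.0303) = 2.8019.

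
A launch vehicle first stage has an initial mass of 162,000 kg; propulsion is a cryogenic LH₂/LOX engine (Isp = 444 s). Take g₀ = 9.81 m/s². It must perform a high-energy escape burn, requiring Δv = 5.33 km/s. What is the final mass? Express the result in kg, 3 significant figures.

v_e = Isp · g₀ = 444 × 9.81 = 4355.6 m/s.
From the ideal rocket equation, m₀/m_f = exp(Δv / v_e) = exp(5330 / 4355.6) = exp(1.2237) = 3.3997.
m_f = m₀ / 3.3997 = 162,000 / 3.3997 = 47,651.3 kg.

final mass ≈ 47700 kg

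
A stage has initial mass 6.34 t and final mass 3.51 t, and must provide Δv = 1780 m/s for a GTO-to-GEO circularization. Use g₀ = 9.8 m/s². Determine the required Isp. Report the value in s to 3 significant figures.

Isp ≈ 307 s

ln(m₀/m_f) = ln(6340/3510) = ln(1.806) = 0.5913.
v_e = Δv / ln(m₀/m_f) = 1780 / 0.5913 = 3010.5 m/s.
Isp = v_e / g₀ = 3010.5 / 9.8 = 307.2 s.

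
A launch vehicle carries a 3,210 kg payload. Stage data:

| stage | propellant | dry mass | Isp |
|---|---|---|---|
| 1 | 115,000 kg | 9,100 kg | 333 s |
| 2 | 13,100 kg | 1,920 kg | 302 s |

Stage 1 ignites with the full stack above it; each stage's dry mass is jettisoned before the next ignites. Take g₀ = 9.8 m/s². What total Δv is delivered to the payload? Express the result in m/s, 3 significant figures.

Δv ≈ 9140 m/s

Ignition mass of stage 1 = 115,000+9,100 + 13,100+1,920 + 3,210 = 142,330 kg.
Stage 1: m₀ = 142,330 kg, m_f = 142,330 − 115,000 = 27,330 kg; Δv = 333×9.8×ln(5.208) = 3263.4×1.6502 ≈ 5385 m/s.
Stage 2: m₀ = 18,230 kg, m_f = 18,230 − 13,100 = 5,130 kg; Δv = 302×9.8×ln(3.554) = 2959.6×1.2680 ≈ 3753 m/s.
Total Δv = 5385 + 3753 = 9138 m/s.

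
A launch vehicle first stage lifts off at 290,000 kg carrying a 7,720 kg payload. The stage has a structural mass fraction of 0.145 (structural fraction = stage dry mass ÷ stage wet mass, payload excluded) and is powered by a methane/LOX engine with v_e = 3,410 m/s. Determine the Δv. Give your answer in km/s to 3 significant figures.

Stage wet mass = m₀ − payload = 290,000 − 7,720 = 282,280 kg.
Stage dry mass = ε × stage wet mass = 0.145 × 282,280 = 40,930.6 kg.
Burnout mass m_f = stage dry + payload = 40,930.6 + 7,720 = 48,650.6 kg.
Using Δv = v_e ln(m₀/m_f): Δv = v_e · ln(290,000/48,650.6) = 3410.0 × ln(5.961) = 3410.0 × 1.7852 ≈ 6088 m/s.

Δv ≈ 6.09 km/s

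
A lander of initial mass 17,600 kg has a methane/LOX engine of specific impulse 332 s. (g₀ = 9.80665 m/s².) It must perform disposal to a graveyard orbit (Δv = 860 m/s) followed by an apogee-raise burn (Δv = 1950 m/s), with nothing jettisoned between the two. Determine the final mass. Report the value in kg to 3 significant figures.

v_e = Isp · g₀ = 332 × 9.80665 = 3255.8 m/s.
After the first burn: m = 17600 × exp(−860/3255.8) = 17600 × 0.76786 = 13,514.3 kg.
After the second burn: m = 13,514.3 × exp(−1950/3255.8) = 13,514.3 × 0.54940 = 7,424.76 kg.

final mass ≈ 7420 kg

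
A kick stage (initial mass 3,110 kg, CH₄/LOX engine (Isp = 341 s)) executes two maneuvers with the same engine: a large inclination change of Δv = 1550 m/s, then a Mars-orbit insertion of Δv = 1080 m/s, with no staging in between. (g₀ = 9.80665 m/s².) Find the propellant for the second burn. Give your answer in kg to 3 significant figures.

propellant for the second burn ≈ 540 kg

v_e = Isp · g₀ = 341 × 9.80665 = 3344.1 m/s.
After the first burn: m = 3110 × exp(−1550/3344.1) = 3110 × 0.62907 = 1,956.41 kg.
After the second burn: m = 1,956.41 × exp(−1080/3344.1) = 1,956.41 × 0.72400 = 1,416.44 kg.
Second-burn propellant = 1,956.41 − 1,416.44 = 539.97 kg.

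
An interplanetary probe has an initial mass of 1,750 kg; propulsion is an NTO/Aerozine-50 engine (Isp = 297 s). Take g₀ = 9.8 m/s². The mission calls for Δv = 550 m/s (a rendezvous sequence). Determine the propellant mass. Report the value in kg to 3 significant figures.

propellant mass ≈ 301 kg

v_e = Isp · g₀ = 297 × 9.8 = 2910.6 m/s.
Rocket equation: m₀/m_f = exp(Δv / v_e) = exp(550 / 2910.6) = exp(0.1890) = 1.2080.
m_f = 1,750 / 1.2080 = 1,448.68 kg, so propellant = m₀ − m_f = 1,750 − 1,448.68 = 301.32 kg.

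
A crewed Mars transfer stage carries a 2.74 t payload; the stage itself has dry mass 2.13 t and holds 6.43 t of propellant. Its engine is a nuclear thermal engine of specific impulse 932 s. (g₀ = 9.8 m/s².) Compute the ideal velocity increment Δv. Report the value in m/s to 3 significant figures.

Δv ≈ 7690 m/s

v_e = Isp · g₀ = 932 × 9.8 = 9133.6 m/s.
m₀ = payload + dry + propellant = 2.74 + 2.13 + 6.43 = 11.3 t.
m_f = payload + dry = 2.74 + 2.13 = 4.87 t.
Using Δv = v_e ln(m₀/m_f): Δv = v_e · ln(m₀/m_f) = 9133.6 × ln(2.32) = 9133.6 × 0.8417 ≈ 7687.8 m/s.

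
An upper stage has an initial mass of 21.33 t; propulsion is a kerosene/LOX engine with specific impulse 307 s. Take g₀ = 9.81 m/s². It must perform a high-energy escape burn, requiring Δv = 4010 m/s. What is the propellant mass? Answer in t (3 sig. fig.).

propellant mass ≈ 15.7 t

v_e = Isp · g₀ = 307 × 9.81 = 3011.7 m/s.
By the Tsiolkovsky rocket equation, m₀/m_f = exp(Δv / v_e) = exp(4010 / 3011.7) = exp(1.3315) = 3.7867.
m_f = 21.33 / 3.7867 = 5.63287 t, so propellant = m₀ − m_f = 21.33 − 5.63287 = 15.69713 t.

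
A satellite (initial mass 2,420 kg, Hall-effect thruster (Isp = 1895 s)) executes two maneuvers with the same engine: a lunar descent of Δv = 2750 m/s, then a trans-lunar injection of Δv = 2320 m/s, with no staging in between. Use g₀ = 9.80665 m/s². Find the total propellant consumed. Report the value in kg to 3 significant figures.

total propellant consumed ≈ 578 kg

v_e = Isp · g₀ = 1895 × 9.80665 = 18583.6 m/s.
After the first burn: m = 2420 × exp(−2750/18583.6) = 2420 × 0.86245 = 2,087.13 kg.
After the second burn: m = 2,087.13 × exp(−2320/18583.6) = 2,087.13 × 0.88264 = 1,842.18 kg.
Total propellant = m₀ − m_final = 2420 − 1,842.18 = 577.82 kg.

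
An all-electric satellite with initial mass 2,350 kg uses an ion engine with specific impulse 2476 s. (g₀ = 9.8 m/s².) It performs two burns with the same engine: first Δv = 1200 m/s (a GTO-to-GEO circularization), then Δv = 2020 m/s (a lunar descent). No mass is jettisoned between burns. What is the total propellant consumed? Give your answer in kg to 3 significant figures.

total propellant consumed ≈ 292 kg

v_e = Isp · g₀ = 2476 × 9.8 = 24264.8 m/s.
After the first burn: m = 2350 × exp(−1200/24264.8) = 2350 × 0.95175 = 2,236.61 kg.
After the second burn: m = 2,236.61 × exp(−2020/24264.8) = 2,236.61 × 0.92012 = 2,057.95 kg.
Total propellant = m₀ − m_final = 2350 − 2,057.95 = 292.05 kg.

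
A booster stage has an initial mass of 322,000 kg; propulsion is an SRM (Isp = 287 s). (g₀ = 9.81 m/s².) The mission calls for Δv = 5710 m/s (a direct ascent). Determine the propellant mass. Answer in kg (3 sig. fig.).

propellant mass ≈ 280000 kg

v_e = Isp · g₀ = 287 × 9.81 = 2815.5 m/s.
Rocket equation: m₀/m_f = exp(Δv / v_e) = exp(5710 / 2815.5) = exp(2.0281) = 7.5995.
m_f = 322,000 / 7.5995 = 42,371.2 kg, so propellant = m₀ − m_f = 322,000 − 42,371.2 = 279,628.8 kg.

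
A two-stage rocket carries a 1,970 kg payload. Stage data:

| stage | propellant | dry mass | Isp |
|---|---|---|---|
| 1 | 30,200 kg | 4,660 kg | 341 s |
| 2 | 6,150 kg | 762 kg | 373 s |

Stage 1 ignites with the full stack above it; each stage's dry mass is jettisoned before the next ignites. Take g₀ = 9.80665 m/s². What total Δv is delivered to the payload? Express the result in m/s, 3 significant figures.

Δv ≈ 8230 m/s

Ignition mass of stage 1 = 30,200+4,660 + 6,150+762 + 1,970 = 43,742 kg.
Stage 1: m₀ = 43,742 kg, m_f = 43,742 − 30,200 = 13,542 kg; Δv = 341×9.80665×ln(3.23) = 3344.1×1.1725 ≈ 3921 m/s.
Stage 2: m₀ = 8,882 kg, m_f = 8,882 − 6,150 = 2,732 kg; Δv = 373×9.80665×ln(3.251) = 3657.9×1.1790 ≈ 4313 m/s.
Total Δv = 3921 + 4313 = 8234 m/s.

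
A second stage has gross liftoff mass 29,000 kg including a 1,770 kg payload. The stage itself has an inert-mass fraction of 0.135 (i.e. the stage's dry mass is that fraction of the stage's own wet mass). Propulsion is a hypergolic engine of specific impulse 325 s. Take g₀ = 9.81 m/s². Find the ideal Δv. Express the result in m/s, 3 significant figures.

Stage wet mass = m₀ − payload = 29,000 − 1,770 = 27,230 kg.
Stage dry mass = ε × stage wet mass = 0.135 × 27,230 = 3,676.05 kg.
Burnout mass m_f = stage dry + payload = 3,676.05 + 1,770 = 5,446.05 kg.
v_e = Isp · g₀ = 325 × 9.81 = 3188.2 m/s.
By the Tsiolkovsky rocket equation, Δv = v_e · ln(29,000/5,446.05) = 3188.2 × ln(5.325) = 3188.2 × 1.6724 ≈ 5332 m/s.

Δv ≈ 5330 m/s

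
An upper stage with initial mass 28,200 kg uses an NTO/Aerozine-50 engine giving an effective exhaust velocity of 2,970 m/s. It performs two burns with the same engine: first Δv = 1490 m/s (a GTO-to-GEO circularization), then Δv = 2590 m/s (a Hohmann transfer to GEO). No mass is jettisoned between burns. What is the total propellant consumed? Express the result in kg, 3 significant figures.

total propellant consumed ≈ 21100 kg

After the first burn: m = 28200 × exp(−1490/2970.0) = 28200 × 0.60551 = 17,075.4 kg.
After the second burn: m = 17,075.4 × exp(−2590/2970.0) = 17,075.4 × 0.41809 = 7,139.05 kg.
Total propellant = m₀ − m_final = 28200 − 7,139.05 = 21,060.95 kg.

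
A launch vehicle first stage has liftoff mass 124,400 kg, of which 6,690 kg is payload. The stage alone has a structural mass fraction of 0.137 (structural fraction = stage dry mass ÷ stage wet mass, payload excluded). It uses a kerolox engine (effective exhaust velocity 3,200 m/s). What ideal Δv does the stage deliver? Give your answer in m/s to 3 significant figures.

Stage wet mass = m₀ − payload = 124,400 − 6,690 = 117,710 kg.
Stage dry mass = ε × stage wet mass = 0.137 × 117,710 = 16,126.3 kg.
Burnout mass m_f = stage dry + payload = 16,126.3 + 6,690 = 22,816.3 kg.
Δv = v_e · ln(124,400/22,816.3) = 3200.0 × ln(5.452) = 3200.0 × 1.6960 ≈ 5427 m/s.

Δv ≈ 5430 m/s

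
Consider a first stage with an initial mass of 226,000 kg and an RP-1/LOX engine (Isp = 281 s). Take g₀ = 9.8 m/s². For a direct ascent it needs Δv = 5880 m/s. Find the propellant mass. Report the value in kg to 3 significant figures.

v_e = Isp · g₀ = 281 × 9.8 = 2753.8 m/s.
By the Tsiolkovsky rocket equation, m₀/m_f = exp(Δv / v_e) = exp(5880 / 2753.8) = exp(2.1352) = 8.4590.
m_f = 226,000 / 8.4590 = 26,717.1 kg, so propellant = m₀ − m_f = 226,000 − 26,717.1 = 199,282.9 kg.

propellant mass ≈ 199000 kg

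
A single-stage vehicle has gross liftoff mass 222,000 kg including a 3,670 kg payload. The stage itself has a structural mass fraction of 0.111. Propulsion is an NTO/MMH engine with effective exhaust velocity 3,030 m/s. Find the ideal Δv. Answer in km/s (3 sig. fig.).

Stage wet mass = m₀ − payload = 222,000 − 3,670 = 218,330 kg.
Stage dry mass = ε × stage wet mass = 0.111 × 218,330 = 24,234.6 kg.
Burnout mass m_f = stage dry + payload = 24,234.6 + 3,670 = 27,904.6 kg.
By the Tsiolkovsky rocket equation, Δv = v_e · ln(222,000/27,904.6) = 3030.0 × ln(7.956) = 3030.0 × 2.0739 ≈ 6284 m/s.

Δv ≈ 6.28 km/s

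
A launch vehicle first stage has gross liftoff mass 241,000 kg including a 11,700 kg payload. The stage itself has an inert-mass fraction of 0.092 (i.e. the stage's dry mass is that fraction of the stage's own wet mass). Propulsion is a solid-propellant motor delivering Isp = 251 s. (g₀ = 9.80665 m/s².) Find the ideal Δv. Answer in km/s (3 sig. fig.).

Stage wet mass = m₀ − payload = 241,000 − 11,700 = 229,300 kg.
Stage dry mass = ε × stage wet mass = 0.092 × 229,300 = 21,095.6 kg.
Burnout mass m_f = stage dry + payload = 21,095.6 + 11,700 = 32,795.6 kg.
v_e = Isp · g₀ = 251 × 9.80665 = 2461.5 m/s.
By the Tsiolkovsky rocket equation, Δv = v_e · ln(241,000/32,795.6) = 2461.5 × ln(7.349) = 2461.5 × 1.9945 ≈ 4909 m/s.

Δv ≈ 4.91 km/s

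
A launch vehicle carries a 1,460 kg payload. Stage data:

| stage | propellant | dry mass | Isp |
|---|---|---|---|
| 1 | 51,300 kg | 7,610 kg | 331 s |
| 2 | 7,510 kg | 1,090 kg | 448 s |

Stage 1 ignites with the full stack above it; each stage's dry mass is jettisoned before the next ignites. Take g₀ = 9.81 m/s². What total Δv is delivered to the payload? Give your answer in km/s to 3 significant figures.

Ignition mass of stage 1 = 51,300+7,610 + 7,510+1,090 + 1,460 = 68,970 kg.
Stage 1: m₀ = 68,970 kg, m_f = 68,970 − 51,300 = 17,670 kg; Δv = 331×9.81×ln(3.903) = 3247.1×1.3618 ≈ 4422 m/s.
Stage 2: m₀ = 10,060 kg, m_f = 10,060 − 7,510 = 2,550 kg; Δv = 448×9.81×ln(3.945) = 4394.9×1.3725 ≈ 6032 m/s.
Total Δv = 4422 + 6032 = 10454 m/s.

Δv ≈ 10.5 km/s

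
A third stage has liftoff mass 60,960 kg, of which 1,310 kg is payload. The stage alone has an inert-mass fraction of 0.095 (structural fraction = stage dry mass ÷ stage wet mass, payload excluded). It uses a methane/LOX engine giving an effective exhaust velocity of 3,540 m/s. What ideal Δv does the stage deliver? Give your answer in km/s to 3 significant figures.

Δv ≈ 7.67 km/s

Stage wet mass = m₀ − payload = 60,960 − 1,310 = 59,650 kg.
Stage dry mass = ε × stage wet mass = 0.095 × 59,650 = 5,666.75 kg.
Burnout mass m_f = stage dry + payload = 5,666.75 + 1,310 = 6,976.75 kg.
From the ideal rocket equation, Δv = v_e · ln(60,960/6,976.75) = 3540.0 × ln(8.738) = 3540.0 × 2.1676 ≈ 7673 m/s.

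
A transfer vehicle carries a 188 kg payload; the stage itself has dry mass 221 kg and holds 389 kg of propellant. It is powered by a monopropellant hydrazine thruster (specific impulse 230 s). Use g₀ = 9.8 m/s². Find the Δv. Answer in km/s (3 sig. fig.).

v_e = Isp · g₀ = 230 × 9.8 = 2254.0 m/s.
m₀ = payload + dry + propellant = 188 + 221 + 389 = 798 kg.
m_f = payload + dry = 188 + 221 = 409 kg.
By the Tsiolkovsky rocket equation, Δv = v_e · ln(m₀/m_f) = 2254.0 × ln(1.951) = 2254.0 × 0.6684 ≈ 1506.6 m/s.

Δv ≈ 1.51 km/s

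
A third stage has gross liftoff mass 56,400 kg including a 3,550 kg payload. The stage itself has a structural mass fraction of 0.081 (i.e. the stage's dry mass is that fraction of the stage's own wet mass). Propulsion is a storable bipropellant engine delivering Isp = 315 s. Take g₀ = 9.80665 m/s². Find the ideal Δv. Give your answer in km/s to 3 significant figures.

Stage wet mass = m₀ − payload = 56,400 − 3,550 = 52,850 kg.
Stage dry mass = ε × stage wet mass = 0.081 × 52,850 = 4,280.85 kg.
Burnout mass m_f = stage dry + payload = 4,280.85 + 3,550 = 7,830.85 kg.
v_e = Isp · g₀ = 315 × 9.80665 = 3089.1 m/s.
From the ideal rocket equation, Δv = v_e · ln(56,400/7,830.85) = 3089.1 × ln(7.202) = 3089.1 × 1.9744 ≈ 6099 m/s.

Δv ≈ 6.10 km/s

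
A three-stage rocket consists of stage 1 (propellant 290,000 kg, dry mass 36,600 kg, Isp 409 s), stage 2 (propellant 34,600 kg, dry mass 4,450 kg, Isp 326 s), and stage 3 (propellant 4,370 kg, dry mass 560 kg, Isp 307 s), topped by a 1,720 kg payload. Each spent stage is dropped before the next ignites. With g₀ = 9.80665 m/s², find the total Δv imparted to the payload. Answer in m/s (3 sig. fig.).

Ignition mass of stage 1 = 290,000+36,600 + 34,600+4,450 + 4,370+560 + 1,720 = 372,300 kg.
Stage 1: m₀ = 372,300 kg, m_f = 372,300 − 290,000 = 82,300 kg; Δv = 409×9.80665×ln(4.524) = 4010.9×1.5093 ≈ 6054 m/s.
Stage 2: m₀ = 45,700 kg, m_f = 45,700 − 34,600 = 11,100 kg; Δv = 326×9.80665×ln(4.117) = 3197.0×1.4152 ≈ 4524 m/s.
Stage 3: m₀ = 6,650 kg, m_f = 6,650 − 4,370 = 2,280 kg; Δv = 307×9.80665×ln(2.917) = 3010.6×1.0704 ≈ 3223 m/s.
Total Δv = 6054 + 4524 + 3223 = 13801 m/s.

Δv ≈ 13800 m/s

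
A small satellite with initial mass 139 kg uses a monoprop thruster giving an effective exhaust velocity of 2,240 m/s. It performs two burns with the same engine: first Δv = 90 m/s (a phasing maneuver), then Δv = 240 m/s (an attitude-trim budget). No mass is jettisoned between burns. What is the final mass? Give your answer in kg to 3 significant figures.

final mass ≈ 120 kg

After the first burn: m = 139 × exp(−90/2240.0) = 139 × 0.96062 = 133.526 kg.
After the second burn: m = 133.526 × exp(−240/2240.0) = 133.526 × 0.89840 = 119.96 kg.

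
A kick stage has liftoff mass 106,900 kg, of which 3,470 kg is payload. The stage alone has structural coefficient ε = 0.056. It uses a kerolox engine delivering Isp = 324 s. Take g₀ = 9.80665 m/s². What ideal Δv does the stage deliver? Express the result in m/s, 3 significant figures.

Δv ≈ 7770 m/s

Stage wet mass = m₀ − payload = 106,900 − 3,470 = 103,430 kg.
Stage dry mass = ε × stage wet mass = 0.056 × 103,430 = 5,792.08 kg.
Burnout mass m_f = stage dry + payload = 5,792.08 + 3,470 = 9,262.08 kg.
v_e = Isp · g₀ = 324 × 9.80665 = 3177.4 m/s.
By the Tsiolkovsky rocket equation, Δv = v_e · ln(106,900/9,262.08) = 3177.4 × ln(11.54) = 3177.4 × 2.4460 ≈ 7772 m/s.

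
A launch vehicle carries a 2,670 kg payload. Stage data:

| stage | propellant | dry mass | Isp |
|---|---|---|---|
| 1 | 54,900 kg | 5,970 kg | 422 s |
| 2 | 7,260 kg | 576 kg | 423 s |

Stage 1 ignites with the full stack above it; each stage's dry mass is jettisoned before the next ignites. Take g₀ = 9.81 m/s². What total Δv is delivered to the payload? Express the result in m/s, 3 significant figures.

Ignition mass of stage 1 = 54,900+5,970 + 7,260+576 + 2,670 = 71,376 kg.
Stage 1: m₀ = 71,376 kg, m_f = 71,376 − 54,900 = 16,476 kg; Δv = 422×9.81×ln(4.332) = 4139.8×1.4661 ≈ 6069 m/s.
Stage 2: m₀ = 10,506 kg, m_f = 10,506 − 7,260 = 3,246 kg; Δv = 423×9.81×ln(3.237) = 4149.6×1.1745 ≈ 4874 m/s.
Total Δv = 6069 + 4874 = 10943 m/s.

Δv ≈ 10900 m/s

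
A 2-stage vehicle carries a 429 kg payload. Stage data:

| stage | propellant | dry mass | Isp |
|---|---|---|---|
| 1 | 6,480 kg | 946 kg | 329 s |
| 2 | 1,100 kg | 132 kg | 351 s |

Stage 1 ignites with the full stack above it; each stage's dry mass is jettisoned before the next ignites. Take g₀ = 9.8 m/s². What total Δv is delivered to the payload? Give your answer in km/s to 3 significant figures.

Ignition mass of stage 1 = 6,480+946 + 1,100+132 + 429 = 9,087 kg.
Stage 1: m₀ = 9,087 kg, m_f = 9,087 − 6,480 = 2,607 kg; Δv = 329×9.8×ln(3.486) = 3224.2×1.2486 ≈ 4026 m/s.
Stage 2: m₀ = 1,661 kg, m_f = 1,661 − 1,100 = 561 kg; Δv = 351×9.8×ln(2.961) = 3439.8×1.0855 ≈ 3734 m/s.
Total Δv = 4026 + 3734 = 7760 m/s.

Δv ≈ 7.76 km/s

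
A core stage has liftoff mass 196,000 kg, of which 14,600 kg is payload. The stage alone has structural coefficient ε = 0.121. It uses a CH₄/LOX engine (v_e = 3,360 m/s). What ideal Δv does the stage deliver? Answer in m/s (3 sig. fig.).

Stage wet mass = m₀ − payload = 196,000 − 14,600 = 181,400 kg.
Stage dry mass = ε × stage wet mass = 0.121 × 181,400 = 21,949.4 kg.
Burnout mass m_f = stage dry + payload = 21,949.4 + 14,600 = 36,549.4 kg.
Using Δv = v_e ln(m₀/m_f): Δv = v_e · ln(196,000/36,549.4) = 3360.0 × ln(5.363) = 3360.0 × 1.6794 ≈ 5643 m/s.

Δv ≈ 5640 m/s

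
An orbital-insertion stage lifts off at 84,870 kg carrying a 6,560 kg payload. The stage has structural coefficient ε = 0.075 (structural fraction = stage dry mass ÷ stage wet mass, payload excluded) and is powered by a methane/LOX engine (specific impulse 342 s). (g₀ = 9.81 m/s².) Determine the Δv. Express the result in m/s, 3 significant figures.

Stage wet mass = m₀ − payload = 84,870 − 6,560 = 78,310 kg.
Stage dry mass = ε × stage wet mass = 0.075 × 78,310 = 5,873.25 kg.
Burnout mass m_f = stage dry + payload = 5,873.25 + 6,560 = 12,433.25 kg.
v_e = Isp · g₀ = 342 × 9.81 = 3355.0 m/s.
Δv = v_e · ln(84,870/12,433.25) = 3355.0 × ln(6.826) = 3355.0 × 1.9207 ≈ 6444 m/s.

Δv ≈ 6440 m/s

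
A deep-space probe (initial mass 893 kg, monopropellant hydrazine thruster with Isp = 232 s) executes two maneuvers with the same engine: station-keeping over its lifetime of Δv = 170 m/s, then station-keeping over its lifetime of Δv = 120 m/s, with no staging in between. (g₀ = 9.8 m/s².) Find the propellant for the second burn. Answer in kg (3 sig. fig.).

propellant for the second burn ≈ 42.6 kg

v_e = Isp · g₀ = 232 × 9.8 = 2273.6 m/s.
After the first burn: m = 893 × exp(−170/2273.6) = 893 × 0.92796 = 828.668 kg.
After the second burn: m = 828.668 × exp(−120/2273.6) = 828.668 × 0.94859 = 786.066 kg.
Second-burn propellant = 828.668 − 786.066 = 42.602 kg.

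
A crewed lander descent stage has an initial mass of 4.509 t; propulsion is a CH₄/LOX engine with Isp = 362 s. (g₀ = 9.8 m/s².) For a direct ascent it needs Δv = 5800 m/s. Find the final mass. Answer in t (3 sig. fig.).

final mass ≈ 0.879 t

v_e = Isp · g₀ = 362 × 9.8 = 3547.6 m/s.
From the ideal rocket equation, m₀/m_f = exp(Δv / v_e) = exp(5800 / 3547.6) = exp(1.6349) = 5.1290.
m_f = m₀ / 5.1290 = 4.509 / 5.1290 = 0.879119 t.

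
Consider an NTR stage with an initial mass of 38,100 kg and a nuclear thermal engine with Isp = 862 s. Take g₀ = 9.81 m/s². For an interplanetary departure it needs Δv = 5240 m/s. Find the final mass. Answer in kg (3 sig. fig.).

v_e = Isp · g₀ = 862 × 9.81 = 8456.2 m/s.
Using Δv = v_e ln(m₀/m_f): m₀/m_f = exp(Δv / v_e) = exp(5240 / 8456.2) = exp(0.6197) = 1.8583.
m_f = m₀ / 1.8583 = 38,100 / 1.8583 = 20,502.6 kg.

final mass ≈ 20500 kg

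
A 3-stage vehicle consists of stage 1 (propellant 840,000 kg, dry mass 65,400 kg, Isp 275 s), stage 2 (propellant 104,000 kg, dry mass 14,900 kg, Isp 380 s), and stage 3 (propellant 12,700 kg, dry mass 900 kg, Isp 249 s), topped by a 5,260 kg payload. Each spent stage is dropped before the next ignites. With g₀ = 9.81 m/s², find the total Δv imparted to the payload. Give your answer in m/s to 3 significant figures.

Ignition mass of stage 1 = 840,000+65,400 + 104,000+14,900 + 12,700+900 + 5,260 = 1,043,160 kg.
Stage 1: m₀ = 1,043,160 kg, m_f = 1,043,160 − 840,000 = 203,160 kg; Δv = 275×9.81×ln(5.135) = 2697.8×1.6360 ≈ 4414 m/s.
Stage 2: m₀ = 137,760 kg, m_f = 137,760 − 104,000 = 33,760 kg; Δv = 380×9.81×ln(4.081) = 3727.8×1.4062 ≈ 5242 m/s.
Stage 3: m₀ = 18,860 kg, m_f = 18,860 − 12,700 = 6,160 kg; Δv = 249×9.81×ln(3.062) = 2442.7×1.1190 ≈ 2733 m/s.
Total Δv = 4414 + 5242 + 2733 = 12389 m/s.

Δv ≈ 12400 m/s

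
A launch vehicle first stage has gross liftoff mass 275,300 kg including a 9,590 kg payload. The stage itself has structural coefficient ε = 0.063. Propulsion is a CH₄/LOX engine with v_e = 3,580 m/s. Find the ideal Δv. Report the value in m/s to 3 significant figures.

Δv ≈ 8400 m/s

Stage wet mass = m₀ − payload = 275,300 − 9,590 = 265,710 kg.
Stage dry mass = ε × stage wet mass = 0.063 × 265,710 = 16,739.7 kg.
Burnout mass m_f = stage dry + payload = 16,739.7 + 9,590 = 26,329.7 kg.
Δv = v_e · ln(275,300/26,329.7) = 3580.0 × ln(10.46) = 3580.0 × 2.3472 ≈ 8403 m/s.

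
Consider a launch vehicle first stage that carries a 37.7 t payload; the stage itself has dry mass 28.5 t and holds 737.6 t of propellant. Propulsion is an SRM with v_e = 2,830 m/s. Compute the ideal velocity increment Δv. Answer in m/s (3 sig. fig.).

m₀ = payload + dry + propellant = 37.7 + 28.5 + 737.6 = 803.8 t.
m_f = payload + dry = 37.7 + 28.5 = 66.2 t.
From the ideal rocket equation, Δv = v_e · ln(m₀/m_f) = 2830.0 × ln(12.14) = 2830.0 × 2.4967 ≈ 7065.6 m/s.

Δv ≈ 7070 m/s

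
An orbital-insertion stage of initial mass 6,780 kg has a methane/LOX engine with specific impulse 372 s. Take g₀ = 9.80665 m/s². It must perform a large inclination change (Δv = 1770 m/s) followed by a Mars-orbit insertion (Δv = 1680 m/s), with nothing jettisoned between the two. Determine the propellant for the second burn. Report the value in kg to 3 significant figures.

v_e = Isp · g₀ = 372 × 9.80665 = 3648.1 m/s.
After the first burn: m = 6780 × exp(−1770/3648.1) = 6780 × 0.61558 = 4,173.63 kg.
After the second burn: m = 4,173.63 × exp(−1680/3648.1) = 4,173.63 × 0.63096 = 2,633.39 kg.
Second-burn propellant = 4,173.63 − 2,633.39 = 1,540.24 kg.

propellant for the second burn ≈ 1540 kg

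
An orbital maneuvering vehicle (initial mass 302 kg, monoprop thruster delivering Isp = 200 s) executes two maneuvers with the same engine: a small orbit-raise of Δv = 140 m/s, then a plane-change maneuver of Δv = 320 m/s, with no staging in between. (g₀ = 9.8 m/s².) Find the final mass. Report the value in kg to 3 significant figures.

final mass ≈ 239 kg

v_e = Isp · g₀ = 200 × 9.8 = 1960.0 m/s.
After the first burn: m = 302 × exp(−140/1960.0) = 302 × 0.93106 = 281.18 kg.
After the second burn: m = 281.18 × exp(−320/1960.0) = 281.18 × 0.84937 = 238.826 kg.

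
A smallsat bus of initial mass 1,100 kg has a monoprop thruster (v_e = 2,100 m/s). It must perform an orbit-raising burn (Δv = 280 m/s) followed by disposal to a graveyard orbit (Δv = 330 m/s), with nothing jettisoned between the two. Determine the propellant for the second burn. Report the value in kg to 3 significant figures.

After the first burn: m = 1100 × exp(−280/2100.0) = 1100 × 0.87517 = 962.687 kg.
After the second burn: m = 962.687 × exp(−330/2100.0) = 962.687 × 0.85458 = 822.693 kg.
Second-burn propellant = 962.687 − 822.693 = 139.994 kg.

propellant for the second burn ≈ 140 kg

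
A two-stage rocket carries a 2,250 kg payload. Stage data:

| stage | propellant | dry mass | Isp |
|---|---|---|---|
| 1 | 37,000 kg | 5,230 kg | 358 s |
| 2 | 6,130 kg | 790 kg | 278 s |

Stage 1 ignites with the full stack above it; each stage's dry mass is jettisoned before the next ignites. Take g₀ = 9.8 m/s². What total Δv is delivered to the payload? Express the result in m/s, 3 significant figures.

Ignition mass of stage 1 = 37,000+5,230 + 6,130+790 + 2,250 = 51,400 kg.
Stage 1: m₀ = 51,400 kg, m_f = 51,400 − 37,000 = 14,400 kg; Δv = 358×9.8×ln(3.569) = 3508.4×1.2724 ≈ 4464 m/s.
Stage 2: m₀ = 9,170 kg, m_f = 9,170 − 6,130 = 3,040 kg; Δv = 278×9.8×ln(3.016) = 2724.4×1.1041 ≈ 3008 m/s.
Total Δv = 4464 + 3008 = 7472 m/s.

Δv ≈ 7470 m/s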